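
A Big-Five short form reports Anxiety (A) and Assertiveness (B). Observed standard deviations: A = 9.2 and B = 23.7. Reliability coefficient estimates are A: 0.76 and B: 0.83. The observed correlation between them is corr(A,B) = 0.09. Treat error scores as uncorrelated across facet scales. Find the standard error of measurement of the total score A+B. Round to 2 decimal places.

10.76

Var(total) = 646.33 + 39.2472 = 685.577.
True-score variance = 530.529 + 39.2472 = 569.776, so reliability = 0.8311.
Error variance = 685.577 − 569.776 = 115.801; SEM = √115.801 = 10.76.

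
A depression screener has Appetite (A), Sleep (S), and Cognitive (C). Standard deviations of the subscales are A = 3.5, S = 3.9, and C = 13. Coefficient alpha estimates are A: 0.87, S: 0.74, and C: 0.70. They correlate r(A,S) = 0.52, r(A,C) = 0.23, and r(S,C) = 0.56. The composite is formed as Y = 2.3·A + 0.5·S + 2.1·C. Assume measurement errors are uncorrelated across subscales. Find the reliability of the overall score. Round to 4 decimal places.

Var(Y) = 2.3²·3.5² + 0.5²·3.9² + 2.1²·13² + 2·[1.15·3.5·3.9·0.52 + 4.83·3.5·13·0.23 + 1.05·3.9·13·0.56] = 813.895 + 177.041 = 990.936.
Because errors are independent across components, Cov(Tᵢ,Tⱼ) = Cov(Xᵢ,Xⱼ); the off-diagonal part of the true-score variance is the same as above.
True-score variance = [2.3²·3.5²·0.87 + 0.5²·3.9²·0.74 + 2.1²·13²·0.70] + 177.041 = 580.895 + 177.041 = 757.936.
Reliability = 757.936 / 990.936 = 0.7649.

0.7649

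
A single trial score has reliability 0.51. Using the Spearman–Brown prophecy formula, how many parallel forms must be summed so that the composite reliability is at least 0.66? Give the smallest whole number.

2

k ≥ ρ*(1−ρ₁)/(ρ₁(1−ρ*)) = 0.66·0.49 / (0.51·0.34) = 1.865.
Smallest integer k = 2.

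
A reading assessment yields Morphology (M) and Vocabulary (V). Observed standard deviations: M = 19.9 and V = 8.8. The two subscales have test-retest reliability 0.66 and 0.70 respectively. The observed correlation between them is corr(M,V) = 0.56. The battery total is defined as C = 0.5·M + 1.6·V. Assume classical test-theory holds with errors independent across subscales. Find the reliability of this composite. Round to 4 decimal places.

Var(C) = 0.5²·19.9² + 1.6²·8.8² + 2·[0.8·19.9·8.8·0.56] = 297.249 + 156.908 = 454.156.
Because errors are independent across components, Cov(Tᵢ,Tⱼ) = Cov(Xᵢ,Xⱼ); the off-diagonal part of the true-score variance is the same as above.
True-score variance = [0.5²·19.9²·0.66 + 1.6²·8.8²·0.70] + 156.908 = 204.114 + 156.908 = 361.022.
Reliability = 361.022 / 454.156 = 0.7949.

0.7949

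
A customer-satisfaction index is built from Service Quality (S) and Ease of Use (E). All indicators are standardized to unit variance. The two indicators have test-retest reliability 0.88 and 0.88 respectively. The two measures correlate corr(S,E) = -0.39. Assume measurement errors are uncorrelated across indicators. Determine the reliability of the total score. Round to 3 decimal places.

Var(S+E) = 2 + 2·[(-0.39)] = 2 − 0.78 = 1.22.
Under uncorrelated errors the observed covariances equal the true-score covariances, so only the own-variance terms attenuate.
True-score variance = [0.88 + 0.88] − 0.78 = 1.76 − 0.78 = 0.98.
Reliability = 0.98 / 1.22 = 0.803.

0.803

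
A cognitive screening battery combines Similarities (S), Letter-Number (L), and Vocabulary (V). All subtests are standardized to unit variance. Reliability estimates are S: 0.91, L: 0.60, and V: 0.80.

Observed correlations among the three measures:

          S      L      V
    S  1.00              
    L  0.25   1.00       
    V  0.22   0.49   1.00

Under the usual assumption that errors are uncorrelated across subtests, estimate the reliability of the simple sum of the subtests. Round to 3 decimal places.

0.860

Var(S+L+V) = 3 + 2·[0.25 + 0.22 + 0.49] = 3 + 1.92 = 4.92.
Under uncorrelated errors the observed covariances equal the true-score covariances, so only the own-variance terms attenuate.
True-score variance = [0.91 + 0.60 + 0.80] + 1.92 = 2.31 + 1.92 = 4.23.
Reliability = 4.23 / 4.92 = 0.860.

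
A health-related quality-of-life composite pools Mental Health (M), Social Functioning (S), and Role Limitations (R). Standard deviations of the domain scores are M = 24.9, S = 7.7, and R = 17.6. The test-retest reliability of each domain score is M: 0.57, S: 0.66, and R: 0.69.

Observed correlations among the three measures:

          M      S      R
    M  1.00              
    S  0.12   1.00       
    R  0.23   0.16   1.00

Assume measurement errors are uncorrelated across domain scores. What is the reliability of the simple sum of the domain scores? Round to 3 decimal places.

Var(M+S+R) = 24.9² + 7.7² + 17.6² + 2·[24.9·7.7·0.12 + 24.9·17.6·0.23 + 7.7·17.6·0.16] = 989.06 + 290.972 = 1280.03.
With uncorrelated errors the cross-covariances are all true-score covariance, so they carry over unchanged; only the diagonal terms shrink to ρᵢσᵢ².
True-score variance = [24.9²·0.57 + 7.7²·0.66 + 17.6²·0.69] + 290.972 = 606.271 + 290.972 = 897.244.
Reliability = 897.244 / 1280.03 = 0.701.

0.701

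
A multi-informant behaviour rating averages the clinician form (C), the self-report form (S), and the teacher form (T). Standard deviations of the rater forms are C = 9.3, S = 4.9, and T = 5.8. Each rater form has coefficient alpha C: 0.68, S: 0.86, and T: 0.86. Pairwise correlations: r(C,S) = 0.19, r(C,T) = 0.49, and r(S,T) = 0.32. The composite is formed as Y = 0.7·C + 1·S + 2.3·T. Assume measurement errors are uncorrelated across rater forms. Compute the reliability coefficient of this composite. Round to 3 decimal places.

Var(Y) = 0.7²·9.3² + 4.9² + 2.3²·5.8² + 2·[0.7·9.3·4.9·0.19 + 1.61·9.3·5.8·0.49 + 2.3·4.9·5.8·0.32] = 244.346 + 139.062 = 383.408.
Under uncorrelated errors the observed covariances equal the true-score covariances, so only the own-variance terms attenuate.
True-score variance = [0.7²·9.3²·0.68 + 4.9²·0.86 + 2.3²·5.8²·0.86] + 139.062 = 202.509 + 139.062 = 341.571.
Reliability = 341.571 / 383.408 = 0.891.

0.891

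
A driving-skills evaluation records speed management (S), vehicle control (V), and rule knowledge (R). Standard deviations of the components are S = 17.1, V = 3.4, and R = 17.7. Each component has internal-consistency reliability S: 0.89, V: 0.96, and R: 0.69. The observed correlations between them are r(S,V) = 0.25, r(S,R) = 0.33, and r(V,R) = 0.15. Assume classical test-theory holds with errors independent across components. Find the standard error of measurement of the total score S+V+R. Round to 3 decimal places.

Var(total) = 617.26 + 246.886 = 864.146.
True-score variance = 487.513 + 246.886 = 734.399, so reliability = 0.8499.
Error variance = 864.146 − 734.399 = 129.747; SEM = √129.747 = 11.391.

11.391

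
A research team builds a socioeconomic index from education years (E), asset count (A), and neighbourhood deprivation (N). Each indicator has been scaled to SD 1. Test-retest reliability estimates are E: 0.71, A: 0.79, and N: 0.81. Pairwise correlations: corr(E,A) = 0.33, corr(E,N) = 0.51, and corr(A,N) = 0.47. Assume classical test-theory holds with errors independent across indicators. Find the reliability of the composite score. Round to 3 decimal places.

0.877

Var(E+A+N) = 3 + 2·[0.33 + 0.51 + 0.47] = 3 + 2.62 = 5.62.
Under uncorrelated errors the observed covariances equal the true-score covariances, so only the own-variance terms attenuate.
True-score variance = [0.71 + 0.79 + 0.81] + 2.62 = 2.31 + 2.62 = 4.93.
Reliability = 4.93 / 5.62 = 0.877.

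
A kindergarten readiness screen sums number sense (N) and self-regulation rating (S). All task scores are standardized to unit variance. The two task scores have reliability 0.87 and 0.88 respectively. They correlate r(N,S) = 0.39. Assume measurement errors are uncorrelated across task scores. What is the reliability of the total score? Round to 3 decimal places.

0.910

Var(N+S) = 2 + 2·[0.39] = 2 + 0.78 = 2.78.
Because errors are independent across components, Cov(Tᵢ,Tⱼ) = Cov(Xᵢ,Xⱼ); the off-diagonal part of the true-score variance is the same as above.
True-score variance = [0.87 + 0.88] + 0.78 = 1.75 + 0.78 = 2.53.
Reliability = 2.53 / 2.78 = 0.910.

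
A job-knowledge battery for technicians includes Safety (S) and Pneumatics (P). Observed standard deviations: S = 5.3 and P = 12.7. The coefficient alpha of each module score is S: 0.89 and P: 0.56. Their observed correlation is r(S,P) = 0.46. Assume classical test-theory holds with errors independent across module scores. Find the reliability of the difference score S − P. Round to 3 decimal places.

Var(S−P) = 5.3² + 12.7² − 2·5.3·12.7·0.46 = 189.38 − 61.9252 = 127.455.
Under uncorrelated errors the observed covariances equal the true-score covariances, so only the own-variance terms attenuate.
True-score variance = [5.3²·0.89 + 12.7²·0.56] − 61.9252 = 115.323 − 61.9252 = 53.3973.
Reliability = 53.3973 / 127.455 = 0.419.

0.419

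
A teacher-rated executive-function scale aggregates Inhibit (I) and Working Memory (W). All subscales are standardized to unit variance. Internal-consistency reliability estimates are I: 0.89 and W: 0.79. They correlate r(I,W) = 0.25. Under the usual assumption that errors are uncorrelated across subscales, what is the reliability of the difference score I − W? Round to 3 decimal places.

Var(I−W) = 1 + 1 − 2·0.25 = 2 − 0.5 = 1.5.
With uncorrelated errors the cross-covariances are all true-score covariance, so they carry over unchanged; only the diagonal terms shrink to ρᵢσᵢ².
True-score variance = [0.89 + 0.79] − 0.5 = 1.68 − 0.5 = 1.18.
Reliability = 1.18 / 1.5 = 0.787.

0.787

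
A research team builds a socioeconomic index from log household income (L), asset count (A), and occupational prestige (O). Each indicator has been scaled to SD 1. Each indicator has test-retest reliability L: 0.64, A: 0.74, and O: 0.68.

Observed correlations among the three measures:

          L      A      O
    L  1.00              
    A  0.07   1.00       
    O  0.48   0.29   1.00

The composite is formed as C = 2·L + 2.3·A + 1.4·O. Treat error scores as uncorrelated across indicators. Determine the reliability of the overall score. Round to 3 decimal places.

Var(C) = 2² + 2.3² + 1.4² + 2·[4.6·0.07 + 2.8·0.48 + 3.22·0.29] = 11.25 + 5.1996 = 16.4496.
Because errors are independent across components, Cov(Tᵢ,Tⱼ) = Cov(Xᵢ,Xⱼ); the off-diagonal part of the true-score variance is the same as above.
True-score variance = [2²·0.64 + 2.3²·0.74 + 1.4²·0.68] + 5.1996 = 7.8074 + 5.1996 = 13.007.
Reliability = 13.007 / 16.4496 = 0.791.

0.791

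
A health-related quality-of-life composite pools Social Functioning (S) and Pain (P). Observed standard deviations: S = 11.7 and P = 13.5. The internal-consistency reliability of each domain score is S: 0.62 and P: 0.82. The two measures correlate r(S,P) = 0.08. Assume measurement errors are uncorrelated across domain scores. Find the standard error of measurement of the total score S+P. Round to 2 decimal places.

9.21

Var(total) = 319.14 + 25.272 = 344.412.
True-score variance = 234.317 + 25.272 = 259.589, so reliability = 0.7537.
Error variance = 344.412 − 259.589 = 84.8232; SEM = √84.8232 = 9.21.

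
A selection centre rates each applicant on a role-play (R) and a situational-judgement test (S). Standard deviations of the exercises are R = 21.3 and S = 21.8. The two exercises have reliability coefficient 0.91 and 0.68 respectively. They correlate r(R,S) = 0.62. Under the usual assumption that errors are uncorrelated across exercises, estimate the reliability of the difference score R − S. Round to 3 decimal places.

0.454

Var(R−S) = 21.3² + 21.8² − 2·21.3·21.8·0.62 = 928.93 − 575.782 = 353.148.
Under uncorrelated errors the observed covariances equal the true-score covariances, so only the own-variance terms attenuate.
True-score variance = [21.3²·0.91 + 21.8²·0.68] − 575.782 = 736.021 − 575.782 = 160.24.
Reliability = 160.24 / 353.148 = 0.454.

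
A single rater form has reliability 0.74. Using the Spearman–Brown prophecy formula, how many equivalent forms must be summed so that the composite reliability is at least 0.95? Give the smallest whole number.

7

k ≥ ρ*(1−ρ₁)/(ρ₁(1−ρ*)) = 0.95·0.26 / (0.74·0.05) = 6.676.
Smallest integer k = 7.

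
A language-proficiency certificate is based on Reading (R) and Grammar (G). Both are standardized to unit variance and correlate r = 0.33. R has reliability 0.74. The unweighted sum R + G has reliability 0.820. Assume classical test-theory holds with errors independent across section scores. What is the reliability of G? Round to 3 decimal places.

Var(R+G) = 2 + 2·0.33 = 2.660.
True-score variance = ρ_R + ρ_G + 2·0.33, so 0.820 = (0.74 + ρ_G + 0.66) / 2.660.
ρ_G = 0.820·2.660 − 0.74 − 0.66 = 0.781.

0.781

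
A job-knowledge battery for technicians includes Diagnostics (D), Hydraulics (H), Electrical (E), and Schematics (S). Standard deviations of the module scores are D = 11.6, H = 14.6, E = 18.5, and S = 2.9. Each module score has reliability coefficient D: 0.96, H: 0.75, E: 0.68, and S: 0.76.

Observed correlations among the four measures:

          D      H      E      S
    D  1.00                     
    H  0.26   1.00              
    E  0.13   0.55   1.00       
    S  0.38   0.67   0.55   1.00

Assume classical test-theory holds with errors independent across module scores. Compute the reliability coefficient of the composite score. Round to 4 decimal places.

0.8671

Var(D+H+E+S) = 11.6² + 14.6² + 18.5² + 2.9² + 2·[11.6·14.6·0.26 + 11.6·18.5·0.13 + 11.6·2.9·0.38 + 14.6·18.5·0.55 + 14.6·2.9·0.67 + 18.5·2.9·0.55] = 698.38 + 582.29 = 1280.67.
Because errors are independent across components, Cov(Tᵢ,Tⱼ) = Cov(Xᵢ,Xⱼ); the off-diagonal part of the true-score variance is the same as above.
True-score variance = [11.6²·0.96 + 14.6²·0.75 + 18.5²·0.68 + 2.9²·0.76] + 582.29 = 528.169 + 582.29 = 1110.46.
Reliability = 1110.46 / 1280.67 = 0.8671.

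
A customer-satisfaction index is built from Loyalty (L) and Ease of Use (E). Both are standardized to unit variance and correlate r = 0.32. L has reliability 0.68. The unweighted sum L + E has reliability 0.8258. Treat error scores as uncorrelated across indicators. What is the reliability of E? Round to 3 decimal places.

Var(L+E) = 2 + 2·0.32 = 2.640.
True-score variance = ρ_L + ρ_E + 2·0.32, so 0.8258 = (0.68 + ρ_E + 0.64) / 2.640.
ρ_E = 0.8258·2.640 − 0.68 − 0.64 = 0.860.

0.860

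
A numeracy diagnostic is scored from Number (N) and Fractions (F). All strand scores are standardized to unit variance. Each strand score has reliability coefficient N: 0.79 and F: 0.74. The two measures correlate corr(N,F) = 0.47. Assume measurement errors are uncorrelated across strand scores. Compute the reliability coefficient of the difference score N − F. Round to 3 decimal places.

Var(N−F) = 1 + 1 − 2·0.47 = 2 − 0.94 = 1.06.
With uncorrelated errors the cross-covariances are all true-score covariance, so they carry over unchanged; only the diagonal terms shrink to ρᵢσᵢ².
True-score variance = [0.79 + 0.74] − 0.94 = 1.53 − 0.94 = 0.59.
Reliability = 0.59 / 1.06 = 0.557.

0.557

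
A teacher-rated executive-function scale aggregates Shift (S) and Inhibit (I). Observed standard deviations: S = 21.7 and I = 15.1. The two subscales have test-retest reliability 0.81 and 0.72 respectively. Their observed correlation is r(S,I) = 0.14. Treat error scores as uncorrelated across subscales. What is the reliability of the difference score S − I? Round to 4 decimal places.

Var(S−I) = 21.7² + 15.1² − 2·21.7·15.1·0.14 = 698.9 − 91.7476 = 607.152.
With uncorrelated errors the cross-covariances are all true-score covariance, so they carry over unchanged; only the diagonal terms shrink to ρᵢσᵢ².
True-score variance = [21.7²·0.81 + 15.1²·0.72] − 91.7476 = 545.588 − 91.7476 = 453.84.
Reliability = 453.84 / 607.152 = 0.7475.

0.7475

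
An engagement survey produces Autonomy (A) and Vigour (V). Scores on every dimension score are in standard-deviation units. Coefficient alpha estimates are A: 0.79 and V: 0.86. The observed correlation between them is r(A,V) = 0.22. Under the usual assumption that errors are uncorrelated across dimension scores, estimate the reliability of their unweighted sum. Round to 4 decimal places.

0.8566

Var(A+V) = 2 + 2·[0.22] = 2 + 0.44 = 2.44.
Under uncorrelated errors the observed covariances equal the true-score covariances, so only the own-variance terms attenuate.
True-score variance = [0.79 + 0.86] + 0.44 = 1.65 + 0.44 = 2.09.
Reliability = 2.09 / 2.44 = 0.8566.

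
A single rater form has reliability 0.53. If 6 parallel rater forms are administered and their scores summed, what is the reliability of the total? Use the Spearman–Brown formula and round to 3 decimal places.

0.871

ρ_k = kρ / (1 + (k−1)ρ) = 6·0.53 / (1 + 5·0.53) = 3.180 / 3.650 = 0.871.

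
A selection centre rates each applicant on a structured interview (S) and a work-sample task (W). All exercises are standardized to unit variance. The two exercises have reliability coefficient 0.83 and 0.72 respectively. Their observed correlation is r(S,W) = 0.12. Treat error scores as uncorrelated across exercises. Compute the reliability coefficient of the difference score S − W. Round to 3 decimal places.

0.744

Var(S−W) = 1 + 1 − 2·0.12 = 2 − 0.24 = 1.76.
With uncorrelated errors the cross-covariances are all true-score covariance, so they carry over unchanged; only the diagonal terms shrink to ρᵢσᵢ².
True-score variance = [0.83 + 0.72] − 0.24 = 1.55 − 0.24 = 1.31.
Reliability = 1.31 / 1.76 = 0.744.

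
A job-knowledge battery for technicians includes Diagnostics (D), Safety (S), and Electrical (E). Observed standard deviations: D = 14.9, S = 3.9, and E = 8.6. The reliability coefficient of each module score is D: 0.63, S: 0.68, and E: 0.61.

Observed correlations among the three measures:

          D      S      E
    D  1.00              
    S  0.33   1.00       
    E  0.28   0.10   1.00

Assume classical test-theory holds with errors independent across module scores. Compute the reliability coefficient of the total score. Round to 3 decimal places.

0.729

Var(D+S+E) = 14.9² + 3.9² + 8.6² + 2·[14.9·3.9·0.33 + 14.9·8.6·0.28 + 3.9·8.6·0.10] = 311.18 + 116.819 = 427.999.
Because errors are independent across components, Cov(Tᵢ,Tⱼ) = Cov(Xᵢ,Xⱼ); the off-diagonal part of the true-score variance is the same as above.
True-score variance = [14.9²·0.63 + 3.9²·0.68 + 8.6²·0.61] + 116.819 = 195.325 + 116.819 = 312.144.
Reliability = 312.144 / 427.999 = 0.729.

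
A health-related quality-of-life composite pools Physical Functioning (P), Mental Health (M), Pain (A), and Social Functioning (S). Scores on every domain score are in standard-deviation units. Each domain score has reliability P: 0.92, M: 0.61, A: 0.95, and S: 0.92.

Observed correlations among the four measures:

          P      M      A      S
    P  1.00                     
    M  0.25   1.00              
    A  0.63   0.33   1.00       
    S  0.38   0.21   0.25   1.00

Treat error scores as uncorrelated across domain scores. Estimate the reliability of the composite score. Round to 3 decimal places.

0.926

Var(P+M+A+S) = 4 + 2·[0.25 + 0.63 + 0.38 + 0.33 + 0.21 + 0.25] = 4 + 4.1 = 8.1.
With uncorrelated errors the cross-covariances are all true-score covariance, so they carry over unchanged; only the diagonal terms shrink to ρᵢσᵢ².
True-score variance = [0.92 + 0.61 + 0.95 + 0.92] + 4.1 = 3.4 + 4.1 = 7.5.
Reliability = 7.5 / 8.1 = 0.926.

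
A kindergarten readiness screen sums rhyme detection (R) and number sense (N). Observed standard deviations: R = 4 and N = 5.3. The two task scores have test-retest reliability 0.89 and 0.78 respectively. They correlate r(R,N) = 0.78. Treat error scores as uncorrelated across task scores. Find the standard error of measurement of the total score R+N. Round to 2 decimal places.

Var(total) = 44.09 + 33.072 = 77.162.
True-score variance = 36.1502 + 33.072 = 69.2222, so reliability = 0.8971.
Error variance = 77.162 − 69.2222 = 7.9398; SEM = √7.9398 = 2.82.

2.82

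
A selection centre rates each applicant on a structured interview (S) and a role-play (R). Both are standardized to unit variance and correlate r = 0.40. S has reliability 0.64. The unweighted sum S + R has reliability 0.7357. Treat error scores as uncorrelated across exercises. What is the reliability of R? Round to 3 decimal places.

0.620

Var(S+R) = 2 + 2·0.40 = 2.800.
True-score variance = ρ_S + ρ_R + 2·0.40, so 0.7357 = (0.64 + ρ_R + 0.80) / 2.800.
ρ_R = 0.7357·2.800 − 0.64 − 0.80 = 0.620.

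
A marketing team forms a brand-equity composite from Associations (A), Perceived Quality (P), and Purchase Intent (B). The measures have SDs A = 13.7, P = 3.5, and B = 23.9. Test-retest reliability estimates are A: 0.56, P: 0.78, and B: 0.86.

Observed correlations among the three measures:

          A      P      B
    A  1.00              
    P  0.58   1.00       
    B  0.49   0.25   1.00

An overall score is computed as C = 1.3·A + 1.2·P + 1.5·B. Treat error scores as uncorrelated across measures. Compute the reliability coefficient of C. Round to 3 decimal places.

0.866

Var(C) = 1.3²·13.7² + 1.2²·3.5² + 1.5²·23.9² + 2·[1.56·13.7·3.5·0.58 + 1.95·13.7·23.9·0.49 + 1.8·3.5·23.9·0.25] = 1620.06 + 787.774 = 2407.83.
With uncorrelated errors the cross-covariances are all true-score covariance, so they carry over unchanged; only the diagonal terms shrink to ρᵢσᵢ².
True-score variance = [1.3²·13.7²·0.56 + 1.2²·3.5²·0.78 + 1.5²·23.9²·0.86] + 787.774 = 1296.68 + 787.774 = 2084.45.
Reliability = 2084.45 / 2407.83 = 0.866.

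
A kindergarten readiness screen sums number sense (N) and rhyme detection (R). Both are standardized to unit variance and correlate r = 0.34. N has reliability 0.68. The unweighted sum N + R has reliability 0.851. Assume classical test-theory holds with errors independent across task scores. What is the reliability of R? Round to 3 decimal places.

Var(N+R) = 2 + 2·0.34 = 2.680.
True-score variance = ρ_N + ρ_R + 2·0.34, so 0.851 = (0.68 + ρ_R + 0.68) / 2.680.
ρ_R = 0.851·2.680 − 0.68 − 0.68 = 0.921.

0.921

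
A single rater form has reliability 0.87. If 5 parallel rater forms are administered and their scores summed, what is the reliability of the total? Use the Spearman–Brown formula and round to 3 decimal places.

0.971

ρ_k = kρ / (1 + (k−1)ρ) = 5·0.87 / (1 + 4·0.87) = 4.350 / 4.480 = 0.971.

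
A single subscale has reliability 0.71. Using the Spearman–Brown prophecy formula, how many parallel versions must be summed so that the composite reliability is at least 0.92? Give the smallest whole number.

5

k ≥ ρ*(1−ρ₁)/(ρ₁(1−ρ*)) = 0.92·0.29 / (0.71·0.08) = 4.697.
Smallest integer k = 5.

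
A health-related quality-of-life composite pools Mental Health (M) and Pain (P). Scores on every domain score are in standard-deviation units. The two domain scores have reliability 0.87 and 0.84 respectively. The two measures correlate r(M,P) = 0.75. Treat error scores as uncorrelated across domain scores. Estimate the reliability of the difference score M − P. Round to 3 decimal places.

Var(M−P) = 1 + 1 − 2·0.75 = 2 − 1.5 = 0.5.
Because errors are independent across components, Cov(Tᵢ,Tⱼ) = Cov(Xᵢ,Xⱼ); the off-diagonal part of the true-score variance is the same as above.
True-score variance = [0.87 + 0.84] − 1.5 = 1.71 − 1.5 = 0.21.
Reliability = 0.21 / 0.5 = 0.420.

0.420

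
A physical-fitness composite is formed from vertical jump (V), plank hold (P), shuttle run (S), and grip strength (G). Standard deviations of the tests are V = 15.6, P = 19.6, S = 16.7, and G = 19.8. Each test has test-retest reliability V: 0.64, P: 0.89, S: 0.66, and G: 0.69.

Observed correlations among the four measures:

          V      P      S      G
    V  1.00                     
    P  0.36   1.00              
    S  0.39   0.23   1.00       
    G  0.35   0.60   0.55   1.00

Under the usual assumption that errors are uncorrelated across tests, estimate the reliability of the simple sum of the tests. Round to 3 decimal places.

Var(V+P+S+G) = 15.6² + 19.6² + 16.7² + 19.8² + 2·[15.6·19.6·0.36 + 15.6·16.7·0.39 + 15.6·19.8·0.35 + 19.6·16.7·0.23 + 19.6·19.8·0.60 + 16.7·19.8·0.55] = 1298.45 + 1619.56 = 2918.01.
Under uncorrelated errors the observed covariances equal the true-score covariances, so only the own-variance terms attenuate.
True-score variance = [15.6²·0.64 + 19.6²·0.89 + 16.7²·0.66 + 19.8²·0.69] + 1619.56 = 952.228 + 1619.56 = 2571.79.
Reliability = 2571.79 / 2918.01 = 0.881.

0.881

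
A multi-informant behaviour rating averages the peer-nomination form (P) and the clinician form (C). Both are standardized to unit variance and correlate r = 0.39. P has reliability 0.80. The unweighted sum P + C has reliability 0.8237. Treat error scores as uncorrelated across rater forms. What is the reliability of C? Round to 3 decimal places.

0.710

Var(P+C) = 2 + 2·0.39 = 2.780.
True-score variance = ρ_P + ρ_C + 2·0.39, so 0.8237 = (0.80 + ρ_C + 0.78) / 2.780.
ρ_C = 0.8237·2.780 − 0.80 − 0.78 = 0.710.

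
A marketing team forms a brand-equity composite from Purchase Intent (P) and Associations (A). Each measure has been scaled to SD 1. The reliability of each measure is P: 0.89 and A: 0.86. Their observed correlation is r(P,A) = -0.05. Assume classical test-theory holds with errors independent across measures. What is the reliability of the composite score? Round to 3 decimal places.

Var(P+A) = 2 + 2·[(-0.05)] = 2 − 0.1 = 1.9.
Under uncorrelated errors the observed covariances equal the true-score covariances, so only the own-variance terms attenuate.
True-score variance = [0.89 + 0.86] − 0.1 = 1.75 − 0.1 = 1.65.
Reliability = 1.65 / 1.9 = 0.868.

0.868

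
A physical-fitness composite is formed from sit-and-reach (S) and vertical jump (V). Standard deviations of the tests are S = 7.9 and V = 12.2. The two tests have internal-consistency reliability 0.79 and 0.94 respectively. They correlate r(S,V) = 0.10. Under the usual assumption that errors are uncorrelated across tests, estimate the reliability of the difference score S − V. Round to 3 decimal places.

0.885

Var(S−V) = 7.9² + 12.2² − 2·7.9·12.2·0.10 = 211.25 − 19.276 = 191.974.
Under uncorrelated errors the observed covariances equal the true-score covariances, so only the own-variance terms attenuate.
True-score variance = [7.9²·0.79 + 12.2²·0.94] − 19.276 = 189.213 − 19.276 = 169.937.
Reliability = 169.937 / 191.974 = 0.885.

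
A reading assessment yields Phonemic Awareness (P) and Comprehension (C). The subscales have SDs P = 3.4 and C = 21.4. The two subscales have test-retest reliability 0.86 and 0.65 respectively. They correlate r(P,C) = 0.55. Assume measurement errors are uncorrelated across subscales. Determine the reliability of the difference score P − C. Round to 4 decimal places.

0.5843

Var(P−C) = 3.4² + 21.4² − 2·3.4·21.4·0.55 = 469.52 − 80.036 = 389.484.
With uncorrelated errors the cross-covariances are all true-score covariance, so they carry over unchanged; only the diagonal terms shrink to ρᵢσᵢ².
True-score variance = [3.4²·0.86 + 21.4²·0.65] − 80.036 = 307.616 − 80.036 = 227.58.
Reliability = 227.58 / 389.484 = 0.5843.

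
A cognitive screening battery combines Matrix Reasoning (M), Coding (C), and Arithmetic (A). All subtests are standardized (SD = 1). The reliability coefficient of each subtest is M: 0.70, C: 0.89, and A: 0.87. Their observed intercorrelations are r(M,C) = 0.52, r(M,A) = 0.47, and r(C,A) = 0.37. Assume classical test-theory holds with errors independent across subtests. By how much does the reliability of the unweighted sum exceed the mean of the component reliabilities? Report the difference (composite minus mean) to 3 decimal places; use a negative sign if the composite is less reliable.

Var(sum) = 3 + 2.72 = 5.72; true-score variance = 2.46 + 2.72 = 5.18; composite reliability = 0.9056.
Mean component reliability = 0.8200.
Difference = 0.9056 − 0.8200 = 0.086.

0.086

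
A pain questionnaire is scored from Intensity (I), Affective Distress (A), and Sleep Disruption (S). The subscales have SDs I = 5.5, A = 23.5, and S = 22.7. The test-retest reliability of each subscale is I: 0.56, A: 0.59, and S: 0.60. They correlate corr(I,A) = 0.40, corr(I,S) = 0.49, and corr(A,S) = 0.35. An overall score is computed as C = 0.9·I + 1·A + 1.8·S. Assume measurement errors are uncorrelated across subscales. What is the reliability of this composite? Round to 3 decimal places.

Var(C) = 0.9²·5.5² + 23.5² + 1.8²·22.7² + 2·[0.9·5.5·23.5·0.40 + 1.62·5.5·22.7·0.49 + 1.8·23.5·22.7·0.35] = 2246.29 + 963.419 = 3209.71.
Because errors are independent across components, Cov(Tᵢ,Tⱼ) = Cov(Xᵢ,Xⱼ); the off-diagonal part of the true-score variance is the same as above.
True-score variance = [0.9²·5.5²·0.56 + 23.5²·0.59 + 1.8²·22.7²·0.60] + 963.419 = 1341.27 + 963.419 = 2304.69.
Reliability = 2304.69 / 3209.71 = 0.718.

0.718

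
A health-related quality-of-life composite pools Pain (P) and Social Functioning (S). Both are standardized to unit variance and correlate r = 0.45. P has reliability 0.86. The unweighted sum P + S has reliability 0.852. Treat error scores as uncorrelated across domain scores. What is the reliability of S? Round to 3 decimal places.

0.711

Var(P+S) = 2 + 2·0.45 = 2.900.
True-score variance = ρ_P + ρ_S + 2·0.45, so 0.852 = (0.86 + ρ_S + 0.90) / 2.900.
ρ_S = 0.852·2.900 − 0.86 − 0.90 = 0.711.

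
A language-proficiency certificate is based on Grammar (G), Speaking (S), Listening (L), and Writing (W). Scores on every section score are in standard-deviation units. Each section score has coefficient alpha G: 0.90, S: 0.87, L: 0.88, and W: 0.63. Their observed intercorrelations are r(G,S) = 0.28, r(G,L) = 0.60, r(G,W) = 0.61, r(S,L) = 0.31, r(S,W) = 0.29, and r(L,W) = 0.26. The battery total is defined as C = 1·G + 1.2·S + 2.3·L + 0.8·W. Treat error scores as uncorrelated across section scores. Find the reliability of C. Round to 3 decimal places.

0.928

Var(C) = 1 + 1.2² + 2.3² + 0.8² + 2·[1.2·0.28 + 2.3·0.60 + 0.8·0.61 + 2.76·0.31 + 0.96·0.29 + 1.84·0.26] = 8.37 + 7.6328 = 16.0028.
With uncorrelated errors the cross-covariances are all true-score covariance, so they carry over unchanged; only the diagonal terms shrink to ρᵢσᵢ².
True-score variance = [0.90 + 1.2²·0.87 + 2.3²·0.88 + 0.8²·0.63] + 7.6328 = 7.2112 + 7.6328 = 14.844.
Reliability = 14.844 / 16.0028 = 0.928.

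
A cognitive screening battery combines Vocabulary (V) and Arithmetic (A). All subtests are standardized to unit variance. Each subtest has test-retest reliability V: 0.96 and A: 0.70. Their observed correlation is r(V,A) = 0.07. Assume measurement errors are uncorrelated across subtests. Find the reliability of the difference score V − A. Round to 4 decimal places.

Var(V−A) = 1 + 1 − 2·0.07 = 2 − 0.14 = 1.86.
Because errors are independent across components, Cov(Tᵢ,Tⱼ) = Cov(Xᵢ,Xⱼ); the off-diagonal part of the true-score variance is the same as above.
True-score variance = [0.96 + 0.70] − 0.14 = 1.66 − 0.14 = 1.52.
Reliability = 1.52 / 1.86 = 0.8172.

0.8172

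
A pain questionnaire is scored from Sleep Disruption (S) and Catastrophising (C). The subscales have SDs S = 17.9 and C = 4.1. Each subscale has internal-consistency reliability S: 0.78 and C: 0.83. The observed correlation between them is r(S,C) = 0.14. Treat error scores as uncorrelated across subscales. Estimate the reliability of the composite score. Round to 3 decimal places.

Var(S+C) = 17.9² + 4.1² + 2·[17.9·4.1·0.14] = 337.22 + 20.5492 = 357.769.
Because errors are independent across components, Cov(Tᵢ,Tⱼ) = Cov(Xᵢ,Xⱼ); the off-diagonal part of the true-score variance is the same as above.
True-score variance = [17.9²·0.78 + 4.1²·0.83] + 20.5492 = 263.872 + 20.5492 = 284.421.
Reliability = 284.421 / 357.769 = 0.795.

0.795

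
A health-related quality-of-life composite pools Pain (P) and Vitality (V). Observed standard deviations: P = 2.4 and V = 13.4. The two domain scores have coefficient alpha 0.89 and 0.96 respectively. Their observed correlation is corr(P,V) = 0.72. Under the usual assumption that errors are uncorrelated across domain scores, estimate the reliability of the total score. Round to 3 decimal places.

0.966

Var(P+V) = 2.4² + 13.4² + 2·[2.4·13.4·0.72] = 185.32 + 46.3104 = 231.63.
Because errors are independent across components, Cov(Tᵢ,Tⱼ) = Cov(Xᵢ,Xⱼ); the off-diagonal part of the true-score variance is the same as above.
True-score variance = [2.4²·0.89 + 13.4²·0.96] + 46.3104 = 177.504 + 46.3104 = 223.814.
Reliability = 223.814 / 231.63 = 0.966.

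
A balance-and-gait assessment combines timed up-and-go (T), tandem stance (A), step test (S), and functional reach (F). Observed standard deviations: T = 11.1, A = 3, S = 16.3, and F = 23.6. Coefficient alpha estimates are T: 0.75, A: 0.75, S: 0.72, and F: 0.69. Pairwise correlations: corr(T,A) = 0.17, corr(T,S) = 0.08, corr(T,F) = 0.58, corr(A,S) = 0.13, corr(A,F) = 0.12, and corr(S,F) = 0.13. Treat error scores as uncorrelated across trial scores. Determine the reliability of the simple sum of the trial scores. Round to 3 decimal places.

0.804

Var(T+A+S+F) = 11.1² + 3² + 16.3² + 23.6² + 2·[11.1·3·0.17 + 11.1·16.3·0.08 + 11.1·23.6·0.58 + 3·16.3·0.13 + 3·23.6·0.12 + 16.3·23.6·0.13] = 954.86 + 473.867 = 1428.73.
Because errors are independent across components, Cov(Tᵢ,Tⱼ) = Cov(Xᵢ,Xⱼ); the off-diagonal part of the true-score variance is the same as above.
True-score variance = [11.1²·0.75 + 3²·0.75 + 16.3²·0.72 + 23.6²·0.69] + 473.867 = 674.757 + 473.867 = 1148.62.
Reliability = 1148.62 / 1428.73 = 0.804.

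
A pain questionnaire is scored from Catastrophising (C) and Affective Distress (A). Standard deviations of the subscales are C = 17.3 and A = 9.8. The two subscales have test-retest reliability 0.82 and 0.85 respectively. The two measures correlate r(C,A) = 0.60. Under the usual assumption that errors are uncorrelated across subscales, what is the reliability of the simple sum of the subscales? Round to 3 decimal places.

0.886

Var(C+A) = 17.3² + 9.8² + 2·[17.3·9.8·0.60] = 395.33 + 203.448 = 598.778.
Under uncorrelated errors the observed covariances equal the true-score covariances, so only the own-variance terms attenuate.
True-score variance = [17.3²·0.82 + 9.8²·0.85] + 203.448 = 327.052 + 203.448 = 530.5.
Reliability = 530.5 / 598.778 = 0.886.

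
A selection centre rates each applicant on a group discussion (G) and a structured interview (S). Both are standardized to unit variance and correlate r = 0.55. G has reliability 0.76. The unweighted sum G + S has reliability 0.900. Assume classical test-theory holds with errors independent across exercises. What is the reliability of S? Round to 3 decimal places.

0.930

Var(G+S) = 2 + 2·0.55 = 3.100.
True-score variance = ρ_G + ρ_S + 2·0.55, so 0.900 = (0.76 + ρ_S + 1.10) / 3.100.
ρ_S = 0.900·3.100 − 0.76 − 1.10 = 0.930.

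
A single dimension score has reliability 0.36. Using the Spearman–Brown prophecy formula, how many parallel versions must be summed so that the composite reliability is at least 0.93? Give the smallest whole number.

k ≥ ρ*(1−ρ₁)/(ρ₁(1−ρ*)) = 0.93·0.64 / (0.36·0.07) = 23.619.
Smallest integer k = 24.

24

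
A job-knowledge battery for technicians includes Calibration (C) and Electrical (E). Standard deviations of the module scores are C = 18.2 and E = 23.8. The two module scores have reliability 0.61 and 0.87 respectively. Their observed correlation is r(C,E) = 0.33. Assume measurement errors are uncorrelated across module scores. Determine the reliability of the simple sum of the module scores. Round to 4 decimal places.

0.8286

Var(C+E) = 18.2² + 23.8² + 2·[18.2·23.8·0.33] = 897.68 + 285.886 = 1183.57.
Because errors are independent across components, Cov(Tᵢ,Tⱼ) = Cov(Xᵢ,Xⱼ); the off-diagonal part of the true-score variance is the same as above.
True-score variance = [18.2²·0.61 + 23.8²·0.87] + 285.886 = 694.859 + 285.886 = 980.745.
Reliability = 980.745 / 1183.57 = 0.8286.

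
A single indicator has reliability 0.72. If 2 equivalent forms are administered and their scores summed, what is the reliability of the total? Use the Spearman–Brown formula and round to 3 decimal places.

ρ_k = kρ / (1 + (k−1)ρ) = 2·0.72 / (1 + 1·0.72) = 1.440 / 1.720 = 0.837.

0.837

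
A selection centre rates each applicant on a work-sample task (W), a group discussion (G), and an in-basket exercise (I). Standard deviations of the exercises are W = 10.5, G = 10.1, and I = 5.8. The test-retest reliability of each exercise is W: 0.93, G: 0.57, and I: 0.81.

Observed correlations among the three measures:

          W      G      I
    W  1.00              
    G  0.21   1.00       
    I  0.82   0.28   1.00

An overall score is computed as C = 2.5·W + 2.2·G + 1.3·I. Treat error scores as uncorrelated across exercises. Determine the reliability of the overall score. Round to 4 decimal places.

Var(C) = 2.5²·10.5² + 2.2²·10.1² + 1.3²·5.8² + 2·[5.5·10.5·10.1·0.21 + 3.25·10.5·5.8·0.82 + 2.86·10.1·5.8·0.28] = 1239.64 + 663.394 = 1903.04.
Under uncorrelated errors the observed covariances equal the true-score covariances, so only the own-variance terms attenuate.
True-score variance = [2.5²·10.5²·0.93 + 2.2²·10.1²·0.57 + 1.3²·5.8²·0.81] + 663.394 = 968.303 + 663.394 = 1631.7.
Reliability = 1631.7 / 1903.04 = 0.8574.

0.8574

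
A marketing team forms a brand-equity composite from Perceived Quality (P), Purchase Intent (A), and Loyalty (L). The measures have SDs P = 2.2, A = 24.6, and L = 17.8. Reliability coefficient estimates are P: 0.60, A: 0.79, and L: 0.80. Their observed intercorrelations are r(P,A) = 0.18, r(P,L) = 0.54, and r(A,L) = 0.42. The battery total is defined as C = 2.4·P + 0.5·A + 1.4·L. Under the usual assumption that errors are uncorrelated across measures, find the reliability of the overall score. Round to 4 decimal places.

Var(C) = 2.4²·2.2² + 0.5²·24.6² + 1.4²·17.8² + 2·[1.2·2.2·24.6·0.18 + 3.36·2.2·17.8·0.54 + 0.7·24.6·17.8·0.42] = 800.175 + 422.957 = 1223.13.
With uncorrelated errors the cross-covariances are all true-score covariance, so they carry over unchanged; only the diagonal terms shrink to ρᵢσᵢ².
True-score variance = [2.4²·2.2²·0.60 + 0.5²·24.6²·0.79 + 1.4²·17.8²·0.80] + 422.957 = 633.051 + 422.957 = 1056.01.
Reliability = 1056.01 / 1223.13 = 0.8634.

0.8634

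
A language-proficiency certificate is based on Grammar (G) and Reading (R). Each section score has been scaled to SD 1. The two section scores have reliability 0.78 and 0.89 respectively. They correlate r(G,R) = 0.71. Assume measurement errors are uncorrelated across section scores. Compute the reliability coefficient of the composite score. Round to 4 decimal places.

Var(G+R) = 2 + 2·[0.71] = 2 + 1.42 = 3.42.
Under uncorrelated errors the observed covariances equal the true-score covariances, so only the own-variance terms attenuate.
True-score variance = [0.78 + 0.89] + 1.42 = 1.67 + 1.42 = 3.09.
Reliability = 3.09 / 3.42 = 0.9035.

0.9035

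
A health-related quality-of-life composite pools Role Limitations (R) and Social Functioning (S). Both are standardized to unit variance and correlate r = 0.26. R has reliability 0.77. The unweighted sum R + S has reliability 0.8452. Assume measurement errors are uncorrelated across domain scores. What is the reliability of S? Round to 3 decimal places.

Var(R+S) = 2 + 2·0.26 = 2.520.
True-score variance = ρ_R + ρ_S + 2·0.26, so 0.8452 = (0.77 + ρ_S + 0.52) / 2.520.
ρ_S = 0.8452·2.520 − 0.77 − 0.52 = 0.840.

0.840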